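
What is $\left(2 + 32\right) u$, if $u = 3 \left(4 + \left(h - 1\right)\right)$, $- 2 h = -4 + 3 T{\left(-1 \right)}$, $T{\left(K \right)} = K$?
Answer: $663$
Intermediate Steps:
$h = \frac{7}{2}$ ($h = - \frac{-4 + 3 \left(-1\right)}{2} = - \frac{-4 - 3}{2} = \left(- \frac{1}{2}\right) \left(-7\right) = \frac{7}{2} \approx 3.5$)
$u = \frac{39}{2}$ ($u = 3 \left(4 + \left(\frac{7}{2} - 1\right)\right) = 3 \left(4 + \frac{5}{2}\right) = 3 \cdot \frac{13}{2} = \frac{39}{2} \approx 19.5$)
$\left(2 + 32\right) u = \left(2 + 32\right) \frac{39}{2} = 34 \cdot \frac{39}{2} = 663$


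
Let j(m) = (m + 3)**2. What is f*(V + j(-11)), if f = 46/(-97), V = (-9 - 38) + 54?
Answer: -3266/97 ≈ -33.670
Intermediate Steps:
V = 7 (V = -47 + 54 = 7)
f = -46/97 (f = 46*(-1/97) = -46/97 ≈ -0.47423)
j(m) = (3 + m)**2
f*(V + j(-11)) = -46*(7 + (3 - 11)**2)/97 = -46*(7 + (-8)**2)/97 = -46*(7 + 64)/97 = -46/97*71 = -3266/97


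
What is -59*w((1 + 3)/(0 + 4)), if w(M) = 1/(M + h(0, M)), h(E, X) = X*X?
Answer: -59/2 ≈ -29.500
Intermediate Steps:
h(E, X) = X²
w(M) = 1/(M + M²)
-59*w((1 + 3)/(0 + 4)) = -59/(((1 + 3)/(0 + 4))*(1 + (1 + 3)/(0 + 4))) = -59/((4/4)*(1 + 4/4)) = -59/((4*(¼))*(1 + 4*(¼))) = -59/(1*(1 + 1)) = -59/2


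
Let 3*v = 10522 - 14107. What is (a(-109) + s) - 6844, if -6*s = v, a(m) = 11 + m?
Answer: -40457/6 ≈ -6742.8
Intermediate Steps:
v = -1195 (v = (10522 - 14107)/3 = (⅓)*(-3585) = -1195)
s = 1195/6 (s = -⅙*(-1195) = 1195/6 ≈ 199.17)
(a(-109) + s) - 6844 = ((11 - 109) + 1195/6) - 6844 = (-98 + 1195/6) - 6844 = 607/6 - 6844 = -40457/6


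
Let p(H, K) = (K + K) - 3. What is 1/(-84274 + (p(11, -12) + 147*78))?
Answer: -1/72835 ≈ -1.3730e-5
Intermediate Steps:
p(H, K) = -3 + 2*K (p(H, K) = 2*K - 3 = -3 + 2*K)
1/(-84274 + (p(11, -12) + 147*78)) = 1/(-84274 + ((-3 + 2*(-12)) + 147*78)) = 1/(-84274 + ((-3 - 24) + 11466)) = 1/(-84274 + (-27 + 11466)) = 1/(-84274 + 11439) = 1/(-72835) = -1/72835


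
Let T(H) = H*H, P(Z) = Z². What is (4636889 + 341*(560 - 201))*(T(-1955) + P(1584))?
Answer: 30131564451948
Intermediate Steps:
T(H) = H²
(4636889 + 341*(560 - 201))*(T(-1955) + P(1584)) = (4636889 + 341*(560 - 201))*((-1955)² + 1584²) = (4636889 + 341*359)*(3822025 + 2509056) = (4636889 + 122419)*6331081 = 4759308*6331081 = 30131564451948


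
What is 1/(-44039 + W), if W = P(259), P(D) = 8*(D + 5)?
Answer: -1/41927 ≈ -2.3851e-5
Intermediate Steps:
P(D) = 40 + 8*D (P(D) = 8*(5 + D) = 40 + 8*D)
W = 2112 (W = 40 + 8*259 = 40 + 2072 = 2112)
1/(-44039 + W) = 1/(-44039 + 2112) = 1/(-41927) = -1/41927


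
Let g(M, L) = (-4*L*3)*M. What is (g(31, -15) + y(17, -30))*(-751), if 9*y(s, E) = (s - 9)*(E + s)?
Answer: -37637116/9 ≈ -4.1819e+6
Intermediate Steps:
y(s, E) = (-9 + s)*(E + s)/9 (y(s, E) = ((s - 9)*(E + s))/9 = ((-9 + s)*(E + s))/9 = (-9 + s)*(E + s)/9)
g(M, L) = -12*L*M (g(M, L) = (-12*L)*M = -12*L*M)
(g(31, -15) + y(17, -30))*(-751) = (-12*(-15)*31 + (-1*(-30) - 1*17 + (1/9)*17**2 + (1/9)*(-30)*17))*(-751) = (5580 + (30 - 17 + (1/9)*289 - 170/3))*(-751) = (5580 + (30 - 17 + 289/9 - 170/3))*(-751) = (5580 - 104/9)*(-751) = (50116/9)*(-751) = -37637116/9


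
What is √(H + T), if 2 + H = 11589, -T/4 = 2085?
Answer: √3247 ≈ 56.982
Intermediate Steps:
T = -8340 (T = -4*2085 = -8340)
H = 11587 (H = -2 + 11589 = 11587)
√(H + T) = √(11587 - 8340) = √3247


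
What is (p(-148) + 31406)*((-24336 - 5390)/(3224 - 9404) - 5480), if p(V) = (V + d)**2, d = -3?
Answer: -305697431253/1030 ≈ -2.9679e+8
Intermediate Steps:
p(V) = (-3 + V)**2 (p(V) = (V - 3)**2 = (-3 + V)**2)
(p(-148) + 31406)*((-24336 - 5390)/(3224 - 9404) - 5480) = ((-3 - 148)**2 + 31406)*((-24336 - 5390)/(3224 - 9404) - 5480) = ((-151)**2 + 31406)*(-29726/(-6180) - 5480) = (22801 + 31406)*(-29726*(-1/6180) - 5480) = 54207*(14863/3090 - 5480) = 54207*(-16918337/3090) = -305697431253/1030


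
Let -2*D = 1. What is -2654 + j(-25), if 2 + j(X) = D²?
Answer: -10623/4 ≈ -2655.8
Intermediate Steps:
D = -½ (D = -½*1 = -½ ≈ -0.50000)
j(X) = -7/4 (j(X) = -2 + (-½)² = -2 + ¼ = -7/4)
-2654 + j(-25) = -2654 - 7/4 = -10623/4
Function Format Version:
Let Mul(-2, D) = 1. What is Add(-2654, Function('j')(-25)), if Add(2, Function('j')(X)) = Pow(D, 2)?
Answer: Rational(-10623, 4) ≈ -2655.8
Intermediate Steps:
D = Rational(-1, 2) (D = Mul(Rational(-1, 2), 1) = Rational(-1, 2) ≈ -0.50000)
Function('j')(X) = Rational(-7, 4) (Function('j')(X) = Add(-2, Pow(Rational(-1, 2), 2)) = Add(-2, Rational(1, 4)) = Rational(-7, 4))
Add(-2654, Function('j')(-25)) = Add(-2654, Rational(-7, 4)) = Rational(-10623, 4)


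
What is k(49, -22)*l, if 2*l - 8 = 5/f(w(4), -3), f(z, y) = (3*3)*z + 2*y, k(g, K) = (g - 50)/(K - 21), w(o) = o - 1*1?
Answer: 173/1806 ≈ 0.095792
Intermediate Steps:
w(o) = -1 + o (w(o) = o - 1 = -1 + o)
k(g, K) = (-50 + g)/(-21 + K)
f(z, y) = 2*y + 9*z (f(z, y) = 9*z + 2*y = 2*y + 9*z)
l = 173/42 (l = 4 + (5/(2*(-3) + 9*(-1 + 4)))/2 = 4 + (5/(-6 + 9*3))/2 = 4 + (5/(-6 + 27))/2 = 4 + (5/21)/2 = 4 + (5*(1/21))/2 = 4 + (½)*(5/21) = 4 + 5/42 = 173/42 ≈ 4.1190)
k(49, -22)*l = ((-50 + 49)/(-21 - 22))*(173/42) = (-1/(-43))*(173/42) = -1/43*(-1)*(173/42) = (1/43)*(173/42) = 173/1806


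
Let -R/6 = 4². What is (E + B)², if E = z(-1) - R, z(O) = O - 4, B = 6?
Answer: 9409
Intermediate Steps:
R = -96 (R = -6*4² = -6*16 = -96)
z(O) = -4 + O
E = 91 (E = (-4 - 1) - 1*(-96) = -5 + 96 = 91)
(E + B)² = (91 + 6)² = 97² = 9409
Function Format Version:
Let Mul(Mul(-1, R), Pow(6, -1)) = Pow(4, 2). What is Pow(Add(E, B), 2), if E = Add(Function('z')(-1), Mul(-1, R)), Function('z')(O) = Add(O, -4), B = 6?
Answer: 9409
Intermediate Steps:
R = -96 (R = Mul(-6, Pow(4, 2)) = Mul(-6, 16) = -96)
Function('z')(O) = Add(-4, O)
E = 91 (E = Add(Add(-4, -1), Mul(-1, -96)) = Add(-5, 96) = 91)
Pow(Add(E, B), 2) = Pow(Add(91, 6), 2) = Pow(97, 2) = 9409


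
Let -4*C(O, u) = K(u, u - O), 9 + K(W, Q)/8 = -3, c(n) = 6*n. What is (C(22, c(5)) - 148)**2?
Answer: 15376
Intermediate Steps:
K(W, Q) = -96 (K(W, Q) = -72 + 8*(-3) = -72 - 24 = -96)
C(O, u) = 24 (C(O, u) = -1/4*(-96) = 24)
(C(22, c(5)) - 148)**2 = (24 - 148)**2 = (-124)**2 = 15376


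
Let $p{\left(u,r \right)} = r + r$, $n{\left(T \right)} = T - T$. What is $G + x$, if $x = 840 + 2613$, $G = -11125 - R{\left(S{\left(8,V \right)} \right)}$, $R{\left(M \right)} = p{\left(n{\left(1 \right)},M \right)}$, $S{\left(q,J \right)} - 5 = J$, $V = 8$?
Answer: $-7698$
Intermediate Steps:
$S{\left(q,J \right)} = 5 + J$
$n{\left(T \right)} = 0$
$p{\left(u,r \right)} = 2 r$
$R{\left(M \right)} = 2 M$
$G = -11151$ ($G = -11125 - 2 \left(5 + 8\right) = -11125 - 2 \cdot 13 = -11125 - 26 = -11151$)
$x = 3453$
$G + x = -11151 + 3453 = -7698$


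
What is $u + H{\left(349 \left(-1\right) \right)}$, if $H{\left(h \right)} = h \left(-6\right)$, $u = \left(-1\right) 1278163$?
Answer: $-1276069$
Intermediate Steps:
$u = -1278163$
$H{\left(h \right)} = - 6 h$
$u + H{\left(349 \left(-1\right) \right)} = -1278163 - 6 \cdot 349 \left(-1\right) = -1278163 - -2094 = -1278163 + 2094 = -1276069$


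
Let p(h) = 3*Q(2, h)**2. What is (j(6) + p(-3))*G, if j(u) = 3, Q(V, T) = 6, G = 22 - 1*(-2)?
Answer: 2664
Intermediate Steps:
G = 24 (G = 22 + 2 = 24)
p(h) = 108 (p(h) = 3*6**2 = 3*36 = 108)
(j(6) + p(-3))*G = (3 + 108)*24 = 111*24 = 2664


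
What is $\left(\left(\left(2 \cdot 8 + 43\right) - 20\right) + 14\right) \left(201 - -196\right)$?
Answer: $21041$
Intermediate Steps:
$\left(\left(\left(2 \cdot 8 + 43\right) - 20\right) + 14\right) \left(201 - -196\right) = \left(\left(\left(16 + 43\right) - 20\right) + 14\right) \left(201 + 196\right) = \left(\left(59 - 20\right) + 14\right) 397 = \left(39 + 14\right) 397 = 53 \cdot 397 = 21041$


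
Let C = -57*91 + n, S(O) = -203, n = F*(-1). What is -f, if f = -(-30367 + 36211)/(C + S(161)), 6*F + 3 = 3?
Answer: -2922/2695 ≈ -1.0842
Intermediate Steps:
F = 0 (F = -½ + (⅙)*3 = -½ + ½ = 0)
n = 0 (n = 0*(-1) = 0)
C = -5187 (C = -57*91 + 0 = -5187 + 0 = -5187)
f = 2922/2695 (f = -(-30367 + 36211)/(-5187 - 203) = -5844/(-5390) = -5844*(-1)/5390 = -1*(-2922/2695) = 2922/2695 ≈ 1.0842)
-f = -1*2922/2695 = -2922/2695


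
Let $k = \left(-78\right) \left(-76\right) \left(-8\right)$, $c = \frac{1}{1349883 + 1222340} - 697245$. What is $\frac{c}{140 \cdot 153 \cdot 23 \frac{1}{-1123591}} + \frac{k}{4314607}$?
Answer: $\frac{621034150699339842937567}{390543242606293590} \approx 1.5902 \cdot 10^{6}$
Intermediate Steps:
$c = - \frac{1793469625634}{2572223}$ ($c = \frac{1}{2572223} - 697245 = - \frac{1793469625634}{2572223} \approx -6.9725 \cdot 10^{5}$)
$k = -47424$ ($k = 5928 \left(-8\right) = -47424$)
$\frac{c}{140 \cdot 153 \cdot 23 \frac{1}{-1123591}} + \frac{k}{4314607} = - \frac{1793469625634}{2572223 \frac{140 \cdot 153 \cdot 23}{-1123591}} - \frac{47424}{4314607} = - \frac{1793469625634}{2572223 \cdot 21420 \cdot 23 \left(- \frac{1}{1123591}\right)} - \frac{47424}{4314607} = - \frac{1793469625634}{2572223 \cdot 492660 \left(- \frac{1}{1123591}\right)} - \frac{47424}{4314607} = - \frac{1793469625634}{2572223 \left(- \frac{70380}{160513}\right)} - \frac{47424}{4314607} = \left(- \frac{1793469625634}{2572223}\right) \left(- \frac{160513}{70380}\right) - \frac{47424}{4314607} = \frac{143937595009695121}{90516527370} - \frac{47424}{4314607} = \frac{621034150699339842937567}{390543242606293590}$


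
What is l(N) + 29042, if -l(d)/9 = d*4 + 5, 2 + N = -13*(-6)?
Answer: 26261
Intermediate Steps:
N = 76 (N = -2 - 13*(-6) = -2 + 78 = 76)
l(d) = -45 - 36*d (l(d) = -9*(d*4 + 5) = -9*(4*d + 5) = -9*(5 + 4*d) = -45 - 36*d)
l(N) + 29042 = (-45 - 36*76) + 29042 = (-45 - 2736) + 29042 = -2781 + 29042 = 26261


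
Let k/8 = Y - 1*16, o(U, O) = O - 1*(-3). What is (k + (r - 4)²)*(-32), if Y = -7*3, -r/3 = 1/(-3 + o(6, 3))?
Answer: 8672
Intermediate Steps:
o(U, O) = 3 + O (o(U, O) = O + 3 = 3 + O)
r = -1 (r = -3/(-3 + (3 + 3)) = -3/(-3 + 6) = -3/3 = -3*⅓ = -1)
Y = -21
k = -296 (k = 8*(-21 - 1*16) = 8*(-21 - 16) = 8*(-37) = -296)
(k + (r - 4)²)*(-32) = (-296 + (-1 - 4)²)*(-32) = (-296 + (-5)²)*(-32) = (-296 + 25)*(-32) = -271*(-32) = 8672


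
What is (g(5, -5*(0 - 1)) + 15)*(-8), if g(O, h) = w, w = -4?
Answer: -88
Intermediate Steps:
g(O, h) = -4
(g(5, -5*(0 - 1)) + 15)*(-8) = (-4 + 15)*(-8) = 11*(-8) = -88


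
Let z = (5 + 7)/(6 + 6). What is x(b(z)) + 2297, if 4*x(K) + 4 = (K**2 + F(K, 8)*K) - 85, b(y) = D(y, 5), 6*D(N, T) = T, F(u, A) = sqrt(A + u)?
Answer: 327589/144 + 5*sqrt(318)/144 ≈ 2275.5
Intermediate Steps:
z = 1 (z = 12/12 = 12*(1/12) = 1)
D(N, T) = T/6
b(y) = 5/6 (b(y) = (1/6)*5 = 5/6)
x(K) = -89/4 + K**2/4 + K*sqrt(8 + K)/4 (x(K) = -1 + ((K**2 + sqrt(8 + K)*K) - 85)/4 = -1 + ((K**2 + K*sqrt(8 + K)) - 85)/4 = -1 + (-85 + K**2 + K*sqrt(8 + K))/4 = -1 + (-85/4 + K**2/4 + K*sqrt(8 + K)/4) = -89/4 + K**2/4 + K*sqrt(8 + K)/4)
x(b(z)) + 2297 = (-89/4 + (5/6)**2/4 + (1/4)*(5/6)*sqrt(8 + 5/6)) + 2297 = (-89/4 + (1/4)*(25/36) + (1/4)*(5/6)*sqrt(53/6)) + 2297 = (-89/4 + 25/144 + (1/4)*(5/6)*(sqrt(318)/6)) + 2297 = (-89/4 + 25/144 + 5*sqrt(318)/144) + 2297 = (-3179/144 + 5*sqrt(318)/144) + 2297 = 327589/144 + 5*sqrt(318)/144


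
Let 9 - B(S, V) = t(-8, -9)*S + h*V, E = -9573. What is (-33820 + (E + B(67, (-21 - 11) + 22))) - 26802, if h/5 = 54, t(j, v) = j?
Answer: -66950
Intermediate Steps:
h = 270 (h = 5*54 = 270)
B(S, V) = 9 - 270*V + 8*S (B(S, V) = 9 - (-8*S + 270*V) = 9 + (-270*V + 8*S) = 9 - 270*V + 8*S)
(-33820 + (E + B(67, (-21 - 11) + 22))) - 26802 = (-33820 + (-9573 + (9 - 270*((-21 - 11) + 22) + 8*67))) - 26802 = (-33820 + (-9573 + (9 - 270*(-32 + 22) + 536))) - 26802 = (-33820 + (-9573 + (9 - 270*(-10) + 536))) - 26802 = (-33820 + (-9573 + (9 + 2700 + 536))) - 26802 = (-33820 + (-9573 + 3245)) - 26802 = (-33820 - 6328) - 26802 = -40148 - 26802 = -66950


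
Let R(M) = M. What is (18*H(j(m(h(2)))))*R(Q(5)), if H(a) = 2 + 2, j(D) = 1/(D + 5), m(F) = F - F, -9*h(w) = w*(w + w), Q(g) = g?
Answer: 360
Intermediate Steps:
h(w) = -2*w²/9 (h(w) = -w*(w + w)/9 = -w*2*w/9 = -2*w²/9)
m(F) = 0
j(D) = 1/(5 + D)
H(a) = 4
(18*H(j(m(h(2)))))*R(Q(5)) = (18*4)*5 = 72*5 = 360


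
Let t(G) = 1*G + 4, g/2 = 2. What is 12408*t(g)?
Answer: 99264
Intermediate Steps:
g = 4 (g = 2*2 = 4)
t(G) = 4 + G (t(G) = G + 4 = 4 + G)
12408*t(g) = 12408*(4 + 4) = 12408*8 = 99264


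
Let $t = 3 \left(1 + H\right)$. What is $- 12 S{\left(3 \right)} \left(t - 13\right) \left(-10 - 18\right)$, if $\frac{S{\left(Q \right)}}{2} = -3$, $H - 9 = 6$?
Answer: $-70560$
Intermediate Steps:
$H = 15$ ($H = 9 + 6 = 15$)
$S{\left(Q \right)} = -6$ ($S{\left(Q \right)} = 2 \left(-3\right) = -6$)
$t = 48$ ($t = 3 \left(1 + 15\right) = 3 \cdot 16 = 48$)
$- 12 S{\left(3 \right)} \left(t - 13\right) \left(-10 - 18\right) = \left(-12\right) \left(-6\right) \left(48 - 13\right) \left(-10 - 18\right) = 72 \cdot 35 \left(-28\right) = 72 \left(-980\right) = -70560$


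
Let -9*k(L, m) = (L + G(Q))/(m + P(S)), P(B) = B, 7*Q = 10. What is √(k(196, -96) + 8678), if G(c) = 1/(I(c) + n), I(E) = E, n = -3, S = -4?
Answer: √945057839/330 ≈ 93.157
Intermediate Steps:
Q = 10/7 (Q = (⅐)*10 = 10/7 ≈ 1.4286)
G(c) = 1/(-3 + c) (G(c) = 1/(c - 3) = 1/(-3 + c))
k(L, m) = -(-7/11 + L)/(9*(-4 + m)) (k(L, m) = -(L + 1/(-3 + 10/7))/(9*(m - 4)) = -(L + 1/(-11/7))/(9*(-4 + m)) = -(L - 7/11)/(9*(-4 + m)) = -(-7/11 + L)/(9*(-4 + m)))
√(k(196, -96) + 8678) = √((7 - 11*196)/(99*(-4 - 96)) + 8678) = √((1/99)*(7 - 2156)/(-100) + 8678) = √((1/99)*(-1/100)*(-2149) + 8678) = √(2149/9900 + 8678) = √(85914349/9900) = √945057839/330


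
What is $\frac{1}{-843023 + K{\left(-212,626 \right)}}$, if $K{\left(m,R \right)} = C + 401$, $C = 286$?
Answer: $- \frac{1}{842336} \approx -1.1872 \cdot 10^{-6}$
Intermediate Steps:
$K{\left(m,R \right)} = 687$ ($K{\left(m,R \right)} = 286 + 401 = 687$)
$\frac{1}{-843023 + K{\left(-212,626 \right)}} = \frac{1}{-843023 + 687} = \frac{1}{-842336} = - \frac{1}{842336}$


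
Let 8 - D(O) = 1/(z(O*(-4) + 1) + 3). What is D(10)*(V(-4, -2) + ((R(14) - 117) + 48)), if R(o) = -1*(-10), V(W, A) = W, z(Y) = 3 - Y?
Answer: -2513/5 ≈ -502.60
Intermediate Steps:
R(o) = 10
D(O) = 8 - 1/(5 + 4*O) (D(O) = 8 - 1/((3 - (O*(-4) + 1)) + 3) = 8 - 1/((3 - (-4*O + 1)) + 3) = 8 - 1/((3 - (1 - 4*O)) + 3) = 8 - 1/((3 + (-1 + 4*O)) + 3) = 8 - 1/((2 + 4*O) + 3) = 8 - 1/(5 + 4*O))
D(10)*(V(-4, -2) + ((R(14) - 117) + 48)) = ((39 + 32*10)/(5 + 4*10))*(-4 + ((10 - 117) + 48)) = ((39 + 320)/(5 + 40))*(-4 + (-107 + 48)) = (359/45)*(-4 - 59) = ((1/45)*359)*(-63) = (359/45)*(-63) = -2513/5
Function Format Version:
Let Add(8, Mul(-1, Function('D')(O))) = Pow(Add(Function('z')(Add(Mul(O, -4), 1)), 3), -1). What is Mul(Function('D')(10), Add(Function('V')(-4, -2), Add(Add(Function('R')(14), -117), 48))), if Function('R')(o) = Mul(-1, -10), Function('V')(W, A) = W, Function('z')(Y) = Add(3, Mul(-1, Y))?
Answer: Rational(-2513, 5) ≈ -502.60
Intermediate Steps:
Function('R')(o) = 10
Function('D')(O) = Add(8, Mul(-1, Pow(Add(5, Mul(4, O)), -1))) (Function('D')(O) = Add(8, Mul(-1, Pow(Add(Add(3, Mul(-1, Add(Mul(O, -4), 1))), 3), -1))) = Add(8, Mul(-1, Pow(Add(Add(3, Mul(-1, Add(Mul(-4, O), 1))), 3), -1))) = Add(8, Mul(-1, Pow(Add(Add(3, Mul(-1, Add(1, Mul(-4, O)))), 3), -1))) = Add(8, Mul(-1, Pow(Add(Add(3, Add(-1, Mul(4, O))), 3), -1))) = Add(8, Mul(-1, Pow(Add(Add(2, Mul(4, O)), 3), -1))) = Add(8, Mul(-1, Pow(Add(5, Mul(4, O)), -1))))
Mul(Function('D')(10), Add(Function('V')(-4, -2), Add(Add(Function('R')(14), -117), 48))) = Mul(Mul(Pow(Add(5, Mul(4, 10)), -1), Add(39, Mul(32, 10))), Add(-4, Add(Add(10, -117), 48))) = Mul(Mul(Pow(Add(5, 40), -1), Add(39, 320)), Add(-4, Add(-107, 48))) = Mul(Mul(Pow(45, -1), 359), Add(-4, -59)) = Mul(Mul(Rational(1, 45), 359), -63) = Mul(Rational(359, 45), -63) = Rational(-2513, 5)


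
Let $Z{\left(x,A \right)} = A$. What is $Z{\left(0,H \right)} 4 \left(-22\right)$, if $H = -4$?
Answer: $352$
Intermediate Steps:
$Z{\left(0,H \right)} 4 \left(-22\right) = \left(-4\right) 4 \left(-22\right) = \left(-16\right) \left(-22\right) = 352$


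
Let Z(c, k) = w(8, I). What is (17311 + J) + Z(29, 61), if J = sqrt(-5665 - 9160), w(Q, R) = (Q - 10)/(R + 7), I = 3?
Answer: 86554/5 + 5*I*sqrt(593) ≈ 17311.0 + 121.76*I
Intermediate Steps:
w(Q, R) = (-10 + Q)/(7 + R)
J = 5*I*sqrt(593) (J = sqrt(-14825) = 5*I*sqrt(593) ≈ 121.76*I)
Z(c, k) = -1/5 (Z(c, k) = (-10 + 8)/(7 + 3) = -2/10 = (1/10)*(-2) = -1/5)
(17311 + J) + Z(29, 61) = (17311 + 5*I*sqrt(593)) - 1/5 = 86554/5 + 5*I*sqrt(593)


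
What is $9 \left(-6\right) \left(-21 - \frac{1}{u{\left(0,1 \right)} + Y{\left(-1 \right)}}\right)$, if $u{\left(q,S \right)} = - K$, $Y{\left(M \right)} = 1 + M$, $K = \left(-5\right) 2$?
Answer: $\frac{5697}{5} \approx 1139.4$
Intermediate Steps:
$K = -10$
$u{\left(q,S \right)} = 10$ ($u{\left(q,S \right)} = \left(-1\right) \left(-10\right) = 10$)
$9 \left(-6\right) \left(-21 - \frac{1}{u{\left(0,1 \right)} + Y{\left(-1 \right)}}\right) = 9 \left(-6\right) \left(-21 - \frac{1}{10 + \left(1 - 1\right)}\right) = - 54 \left(-21 - \frac{1}{10 + 0}\right) = - 54 \left(-21 - \frac{1}{10}\right) = \left(-54\right) \left(- \frac{211}{10}\right) = \frac{5697}{5}$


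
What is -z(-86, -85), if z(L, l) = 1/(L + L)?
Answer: 1/172 ≈ 0.0058140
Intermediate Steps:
z(L, l) = 1/(2*L)
-z(-86, -85) = -1/(2*(-86)) = -(-1)/(2*86) = -1*(-1/172) = 1/172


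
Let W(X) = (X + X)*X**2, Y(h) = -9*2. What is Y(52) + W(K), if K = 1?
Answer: -16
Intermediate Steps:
Y(h) = -18
W(X) = 2*X**3 (W(X) = (2*X)*X**2 = 2*X**3)
Y(52) + W(K) = -18 + 2*1**3 = -18 + 2*1 = -18 + 2 = -16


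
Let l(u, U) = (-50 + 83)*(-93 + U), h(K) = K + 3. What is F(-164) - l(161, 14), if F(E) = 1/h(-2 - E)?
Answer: 430156/165 ≈ 2607.0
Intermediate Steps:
h(K) = 3 + K
l(u, U) = -3069 + 33*U (l(u, U) = 33*(-93 + U) = -3069 + 33*U)
F(E) = 1/(1 - E) (F(E) = 1/(3 + (-2 - E)) = 1/(1 - E))
F(-164) - l(161, 14) = -1/(-1 - 164) - (-3069 + 33*14) = -1/(-165) - (-3069 + 462) = -1*(-1/165) - 1*(-2607) = 1/165 + 2607 = 430156/165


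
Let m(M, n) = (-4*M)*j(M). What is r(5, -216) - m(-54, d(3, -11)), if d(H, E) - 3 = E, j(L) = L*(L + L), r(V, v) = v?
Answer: -1259928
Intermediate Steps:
j(L) = 2*L**2 (j(L) = L*(2*L) = 2*L**2)
d(H, E) = 3 + E
m(M, n) = -8*M**3 (m(M, n) = (-4*M)*(2*M**2) = -8*M**3)
r(5, -216) - m(-54, d(3, -11)) = -216 - (-8)*(-54)**3 = -216 - (-8)*(-157464) = -216 - 1*1259712 = -216 - 1259712 = -1259928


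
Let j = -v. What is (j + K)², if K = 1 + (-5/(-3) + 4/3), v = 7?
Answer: 9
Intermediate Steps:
K = 4 (K = 1 + (-5*(-⅓) + 4*(⅓)) = 1 + (5/3 + 4/3) = 1 + 3 = 4)
j = -7 (j = -1*7 = -7)
(j + K)² = (-7 + 4)² = (-3)² = 9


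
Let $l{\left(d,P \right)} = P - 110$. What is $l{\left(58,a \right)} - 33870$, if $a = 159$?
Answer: $-33821$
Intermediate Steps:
$l{\left(d,P \right)} = -110 + P$
$l{\left(58,a \right)} - 33870 = \left(-110 + 159\right) - 33870 = 49 - 33870 = -33821$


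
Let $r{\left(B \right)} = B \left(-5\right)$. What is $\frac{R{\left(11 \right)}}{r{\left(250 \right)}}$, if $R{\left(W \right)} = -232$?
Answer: $\frac{116}{625} \approx 0.1856$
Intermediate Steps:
$r{\left(B \right)} = - 5 B$
$\frac{R{\left(11 \right)}}{r{\left(250 \right)}} = - \frac{232}{\left(-5\right) 250} = - \frac{232}{-1250} = \left(-232\right) \left(- \frac{1}{1250}\right) = \frac{116}{625}$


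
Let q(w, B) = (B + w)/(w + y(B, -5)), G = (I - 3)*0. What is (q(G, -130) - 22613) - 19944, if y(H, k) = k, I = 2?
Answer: -42531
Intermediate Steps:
G = 0 (G = (2 - 3)*0 = -1*0 = 0)
q(w, B) = (B + w)/(-5 + w) (q(w, B) = (B + w)/(w - 5) = (B + w)/(-5 + w))
(q(G, -130) - 22613) - 19944 = ((-130 + 0)/(-5 + 0) - 22613) - 19944 = (-130/(-5) - 22613) - 19944 = (-⅕*(-130) - 22613) - 19944 = (26 - 22613) - 19944 = -22587 - 19944 = -42531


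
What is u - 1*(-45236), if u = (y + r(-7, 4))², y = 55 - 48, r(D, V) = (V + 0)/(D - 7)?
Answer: 2218773/49 ≈ 45281.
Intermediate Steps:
r(D, V) = V/(-7 + D)
y = 7
u = 2209/49 (u = (7 + 4/(-7 - 7))² = (7 + 4/(-14))² = (7 + 4*(-1/14))² = (7 - 2/7)² = (47/7)² = 2209/49 ≈ 45.082)
u - 1*(-45236) = 2209/49 - 1*(-45236) = 2209/49 + 45236 = 2218773/49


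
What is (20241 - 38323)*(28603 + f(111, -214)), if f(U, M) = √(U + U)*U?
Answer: -517199446 - 2007102*√222 ≈ -5.4710e+8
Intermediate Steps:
f(U, M) = √2*U^(3/2) (f(U, M) = √(2*U)*U = (√2*√U)*U = √2*U^(3/2))
(20241 - 38323)*(28603 + f(111, -214)) = (20241 - 38323)*(28603 + √2*111^(3/2)) = -18082*(28603 + √2*(111*√111)) = -18082*(28603 + 111*√222) = -517199446 - 2007102*√222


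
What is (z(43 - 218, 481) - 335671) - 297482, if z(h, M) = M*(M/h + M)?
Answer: -70544961/175 ≈ -4.0311e+5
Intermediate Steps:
z(h, M) = M*(M + M/h)
(z(43 - 218, 481) - 335671) - 297482 = (481²*(1 + (43 - 218))/(43 - 218) - 335671) - 297482 = (231361*(1 - 175)/(-175) - 335671) - 297482 = (231361*(-1/175)*(-174) - 335671) - 297482 = (40256814/175 - 335671) - 297482 = -18485611/175 - 297482 = -70544961/175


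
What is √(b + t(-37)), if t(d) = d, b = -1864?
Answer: I*√1901 ≈ 43.6*I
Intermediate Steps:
√(b + t(-37)) = √(-1864 - 37) = √(-1901) = I*√1901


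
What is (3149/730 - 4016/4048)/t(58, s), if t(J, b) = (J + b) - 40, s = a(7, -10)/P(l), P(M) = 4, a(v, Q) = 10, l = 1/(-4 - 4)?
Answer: 613467/3786145 ≈ 0.16203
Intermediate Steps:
l = -1/8 (l = 1/(-8) = -1/8 ≈ -0.12500)
s = 5/2 (s = 10/4 = 10*(1/4) = 5/2 ≈ 2.5000)
t(J, b) = -40 + J + b
(3149/730 - 4016/4048)/t(58, s) = (3149/730 - 4016/4048)/(-40 + 58 + 5/2) = (3149*(1/730) - 4016*1/4048)/(41/2) = (3149/730 - 251/253)*(2/41) = (613467/184690)*(2/41) = 613467/3786145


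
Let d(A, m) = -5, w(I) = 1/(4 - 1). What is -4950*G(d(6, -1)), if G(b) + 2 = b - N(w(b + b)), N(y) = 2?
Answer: 44550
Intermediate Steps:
w(I) = ⅓ (w(I) = 1/3 = ⅓)
G(b) = -4 + b (G(b) = -2 + (b - 1*2) = -2 + (b - 2) = -2 + (-2 + b) = -4 + b)
-4950*G(d(6, -1)) = -4950*(-4 - 5) = -4950*(-9) = 44550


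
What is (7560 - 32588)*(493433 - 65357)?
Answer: -10713886128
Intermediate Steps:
(7560 - 32588)*(493433 - 65357) = -25028*428076 = -10713886128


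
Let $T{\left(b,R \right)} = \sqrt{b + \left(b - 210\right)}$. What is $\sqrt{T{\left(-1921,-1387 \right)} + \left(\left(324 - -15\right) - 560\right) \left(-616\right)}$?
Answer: $\sqrt{136136 + 2 i \sqrt{1013}} \approx 368.97 + 0.0863 i$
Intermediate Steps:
$T{\left(b,R \right)} = \sqrt{-210 + 2 b}$ ($T{\left(b,R \right)} = \sqrt{b + \left(-210 + b\right)} = \sqrt{-210 + 2 b}$)
$\sqrt{T{\left(-1921,-1387 \right)} + \left(\left(324 - -15\right) - 560\right) \left(-616\right)} = \sqrt{\sqrt{-210 + 2 \left(-1921\right)} + \left(\left(324 - -15\right) - 560\right) \left(-616\right)} = \sqrt{\sqrt{-210 - 3842} + \left(\left(324 + 15\right) - 560\right) \left(-616\right)} = \sqrt{\sqrt{-4052} + \left(339 - 560\right) \left(-616\right)} = \sqrt{2 i \sqrt{1013} - -136136} = \sqrt{2 i \sqrt{1013} + 136136} = \sqrt{136136 + 2 i \sqrt{1013}}$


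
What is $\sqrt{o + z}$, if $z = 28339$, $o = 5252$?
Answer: $\sqrt{33591} \approx 183.28$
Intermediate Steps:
$\sqrt{o + z} = \sqrt{5252 + 28339} = \sqrt{33591}$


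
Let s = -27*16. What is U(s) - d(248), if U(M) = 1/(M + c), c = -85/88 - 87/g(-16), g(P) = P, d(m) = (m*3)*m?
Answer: -13883605616/75245 ≈ -1.8451e+5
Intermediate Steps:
d(m) = 3*m**2 (d(m) = (3*m)*m = 3*m**2)
s = -432
c = 787/176 (c = -85/88 - 87/(-16) = -85*1/88 - 87*(-1/16) = -85/88 + 87/16 = 787/176 ≈ 4.4716)
U(M) = 1/(787/176 + M) (U(M) = 1/(M + 787/176) = 1/(787/176 + M))
U(s) - d(248) = 176/(787 + 176*(-432)) - 3*248**2 = 176/(787 - 76032) - 3*61504 = 176/(-75245) - 1*184512 = 176*(-1/75245) - 184512 = -176/75245 - 184512 = -13883605616/75245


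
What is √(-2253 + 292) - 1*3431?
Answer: -3431 + I*√1961 ≈ -3431.0 + 44.283*I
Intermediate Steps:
√(-2253 + 292) - 1*3431 = √(-1961) - 3431 = I*√1961 - 3431 = -3431 + I*√1961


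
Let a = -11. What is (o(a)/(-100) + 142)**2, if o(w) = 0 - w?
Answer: 201327721/10000 ≈ 20133.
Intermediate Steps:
o(w) = -w
(o(a)/(-100) + 142)**2 = (-1*(-11)/(-100) + 142)**2 = (11*(-1/100) + 142)**2 = (-11/100 + 142)**2 = (14189/100)**2 = 201327721/10000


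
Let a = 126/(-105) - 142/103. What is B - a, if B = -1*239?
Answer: -121757/515 ≈ -236.42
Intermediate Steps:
a = -1328/515 (a = 126*(-1/105) - 142*1/103 = -6/5 - 142/103 = -1328/515 ≈ -2.5786)
B = -239
B - a = -239 - 1*(-1328/515) = -239 + 1328/515 = -121757/515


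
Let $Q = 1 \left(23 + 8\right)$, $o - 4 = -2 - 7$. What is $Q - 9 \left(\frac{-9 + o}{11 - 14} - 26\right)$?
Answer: $223$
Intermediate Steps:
$o = -5$ ($o = 4 - 9 = -5$)
$Q = 31$ ($Q = 1 \cdot 31 = 31$)
$Q - 9 \left(\frac{-9 + o}{11 - 14} - 26\right) = 31 - 9 \left(\frac{-9 - 5}{11 - 14} - 26\right) = 31 - 9 \left(- \frac{14}{-3} - 26\right) = 31 - 9 \left(\left(-14\right) \left(- \frac{1}{3}\right) - 26\right) = 31 - 9 \left(\frac{14}{3} - 26\right) = 31 - 9 \left(- \frac{64}{3}\right) = 31 - -192 = 31 + 192 = 223$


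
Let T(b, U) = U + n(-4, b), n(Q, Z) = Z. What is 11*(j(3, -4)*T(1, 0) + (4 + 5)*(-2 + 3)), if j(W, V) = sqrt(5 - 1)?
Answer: 121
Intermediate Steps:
j(W, V) = 2 (j(W, V) = sqrt(4) = 2)
T(b, U) = U + b
11*(j(3, -4)*T(1, 0) + (4 + 5)*(-2 + 3)) = 11*(2*(0 + 1) + (4 + 5)*(-2 + 3)) = 11*(2*1 + 9*1) = 11*(2 + 9) = 11*11 = 121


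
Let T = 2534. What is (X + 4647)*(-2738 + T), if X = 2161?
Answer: -1388832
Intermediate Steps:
(X + 4647)*(-2738 + T) = (2161 + 4647)*(-2738 + 2534) = 6808*(-204) = -1388832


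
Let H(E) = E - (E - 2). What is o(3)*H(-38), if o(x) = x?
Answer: 6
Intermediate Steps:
H(E) = 2 (H(E) = E - (-2 + E) = E + (2 - E) = 2)
o(3)*H(-38) = 3*2 = 6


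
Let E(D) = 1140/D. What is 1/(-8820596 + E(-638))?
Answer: -319/2813770694 ≈ -1.1337e-7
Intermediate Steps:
1/(-8820596 + E(-638)) = 1/(-8820596 + 1140/(-638)) = 1/(-8820596 + 1140*(-1/638)) = 1/(-8820596 - 570/319) = 1/(-2813770694/319) = -319/2813770694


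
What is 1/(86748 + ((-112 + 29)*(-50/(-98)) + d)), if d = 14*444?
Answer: 49/4553161 ≈ 1.0762e-5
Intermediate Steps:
d = 6216
1/(86748 + ((-112 + 29)*(-50/(-98)) + d)) = 1/(86748 + ((-112 + 29)*(-50/(-98)) + 6216)) = 1/(86748 + (-(-4150)*(-1)/98 + 6216)) = 1/(86748 + (-83*25/49 + 6216)) = 1/(86748 + (-2075/49 + 6216)) = 1/(86748 + 302509/49) = 1/(4553161/49) = 49/4553161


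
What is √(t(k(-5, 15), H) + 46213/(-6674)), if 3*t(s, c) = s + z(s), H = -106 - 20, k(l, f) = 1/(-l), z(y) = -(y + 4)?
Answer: I*√3310337370/20022 ≈ 2.8736*I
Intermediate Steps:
z(y) = -4 - y (z(y) = -(4 + y) = -4 - y)
k(l, f) = -1/l
H = -126
t(s, c) = -4/3 (t(s, c) = (s + (-4 - s))/3 = (⅓)*(-4) = -4/3)
√(t(k(-5, 15), H) + 46213/(-6674)) = √(-4/3 + 46213/(-6674)) = √(-4/3 + 46213*(-1/6674)) = √(-4/3 - 46213/6674) = √(-165335/20022) = I*√3310337370/20022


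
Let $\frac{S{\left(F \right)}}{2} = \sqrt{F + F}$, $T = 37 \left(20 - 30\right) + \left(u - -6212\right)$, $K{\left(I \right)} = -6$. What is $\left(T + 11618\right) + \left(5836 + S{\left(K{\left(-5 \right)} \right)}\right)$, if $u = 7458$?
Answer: $30754 + 4 i \sqrt{3} \approx 30754.0 + 6.9282 i$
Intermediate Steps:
$T = 13300$ ($T = 37 \left(20 - 30\right) + \left(7458 - -6212\right) = 37 \left(-10\right) + \left(7458 + 6212\right) = -370 + 13670 = 13300$)
$S{\left(F \right)} = 2 \sqrt{2} \sqrt{F}$ ($S{\left(F \right)} = 2 \sqrt{F + F} = 2 \sqrt{2 F} = 2 \sqrt{2} \sqrt{F}$)
$\left(T + 11618\right) + \left(5836 + S{\left(K{\left(-5 \right)} \right)}\right) = \left(13300 + 11618\right) + \left(5836 + 2 \sqrt{2} \sqrt{-6}\right) = 24918 + \left(5836 + 2 \sqrt{2} i \sqrt{6}\right) = 24918 + \left(5836 + 4 i \sqrt{3}\right) = 30754 + 4 i \sqrt{3}$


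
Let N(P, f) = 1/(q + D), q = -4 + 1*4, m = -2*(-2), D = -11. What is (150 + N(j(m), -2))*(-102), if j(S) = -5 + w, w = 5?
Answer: -168198/11 ≈ -15291.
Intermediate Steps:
m = 4
q = 0 (q = -4 + 4 = 0)
j(S) = 0 (j(S) = -5 + 5 = 0)
N(P, f) = -1/11 (N(P, f) = 1/(0 - 11) = 1/(-11) = -1/11)
(150 + N(j(m), -2))*(-102) = (150 - 1/11)*(-102) = (1649/11)*(-102) = -168198/11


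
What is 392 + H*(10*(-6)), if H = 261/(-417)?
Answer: 59708/139 ≈ 429.55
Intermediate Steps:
H = -87/139 (H = 261*(-1/417) = -87/139 ≈ -0.62590)
392 + H*(10*(-6)) = 392 - 870*(-6)/139 = 392 - 87/139*(-60) = 392 + 5220/139 = 59708/139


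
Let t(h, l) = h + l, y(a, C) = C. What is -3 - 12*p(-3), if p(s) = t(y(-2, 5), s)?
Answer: -27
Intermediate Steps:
p(s) = 5 + s
-3 - 12*p(-3) = -3 - 12*(5 - 3) = -3 - 12*2 = -3 - 24 = -27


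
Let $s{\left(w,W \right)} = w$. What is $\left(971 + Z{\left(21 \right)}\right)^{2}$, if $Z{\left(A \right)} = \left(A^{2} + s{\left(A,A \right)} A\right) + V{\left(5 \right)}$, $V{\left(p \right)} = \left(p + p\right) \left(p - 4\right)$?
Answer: $3470769$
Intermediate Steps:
$V{\left(p \right)} = 2 p \left(-4 + p\right)$
$Z{\left(A \right)} = 10 + 2 A^{2}$ ($Z{\left(A \right)} = \left(A^{2} + A A\right) + 2 \cdot 5 \left(-4 + 5\right) = \left(A^{2} + A^{2}\right) + 2 \cdot 5 \cdot 1 = 2 A^{2} + 10 = 10 + 2 A^{2}$)
$\left(971 + Z{\left(21 \right)}\right)^{2} = \left(971 + \left(10 + 2 \cdot 21^{2}\right)\right)^{2} = \left(971 + \left(10 + 2 \cdot 441\right)\right)^{2} = \left(971 + \left(10 + 882\right)\right)^{2} = \left(971 + 892\right)^{2} = 1863^{2} = 3470769$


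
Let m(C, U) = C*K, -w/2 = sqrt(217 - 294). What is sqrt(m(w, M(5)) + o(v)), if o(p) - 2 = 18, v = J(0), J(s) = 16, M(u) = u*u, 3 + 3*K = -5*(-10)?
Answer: sqrt(180 - 282*I*sqrt(77))/3 ≈ 12.159 - 11.307*I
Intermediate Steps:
K = 47/3 (K = -1 + (-5*(-10))/3 = -1 + (1/3)*50 = -1 + 50/3 = 47/3 ≈ 15.667)
M(u) = u**2
w = -2*I*sqrt(77) (w = -2*sqrt(217 - 294) = -2*I*sqrt(77) ≈ -17.55*I)
v = 16
o(p) = 20 (o(p) = 2 + 18 = 20)
m(C, U) = 47*C/3 (m(C, U) = C*(47/3) = 47*C/3)
sqrt(m(w, M(5)) + o(v)) = sqrt(47*(-2*I*sqrt(77))/3 + 20) = sqrt(-94*I*sqrt(77)/3 + 20) = sqrt(20 - 94*I*sqrt(77)/3)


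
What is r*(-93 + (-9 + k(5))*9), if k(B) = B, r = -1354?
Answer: 174666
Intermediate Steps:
r*(-93 + (-9 + k(5))*9) = -1354*(-93 + (-9 + 5)*9) = -1354*(-93 - 4*9) = -1354*(-93 - 36) = -1354*(-129) = 174666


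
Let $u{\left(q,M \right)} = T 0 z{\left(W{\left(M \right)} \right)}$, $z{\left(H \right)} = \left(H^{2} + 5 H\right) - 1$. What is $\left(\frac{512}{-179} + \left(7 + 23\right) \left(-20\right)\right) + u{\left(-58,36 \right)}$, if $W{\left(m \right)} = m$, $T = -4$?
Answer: $- \frac{107912}{179} \approx -602.86$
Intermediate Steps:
$z{\left(H \right)} = -1 + H^{2} + 5 H$
$u{\left(q,M \right)} = 0$ ($u{\left(q,M \right)} = \left(-4\right) 0 \left(-1 + M^{2} + 5 M\right) = 0 \left(-1 + M^{2} + 5 M\right) = 0$)
$\left(\frac{512}{-179} + \left(7 + 23\right) \left(-20\right)\right) + u{\left(-58,36 \right)} = \left(\frac{512}{-179} + \left(7 + 23\right) \left(-20\right)\right) + 0 = \left(512 \left(- \frac{1}{179}\right) + 30 \left(-20\right)\right) + 0 = \left(- \frac{512}{179} - 600\right) + 0 = - \frac{107912}{179} + 0 = - \frac{107912}{179}$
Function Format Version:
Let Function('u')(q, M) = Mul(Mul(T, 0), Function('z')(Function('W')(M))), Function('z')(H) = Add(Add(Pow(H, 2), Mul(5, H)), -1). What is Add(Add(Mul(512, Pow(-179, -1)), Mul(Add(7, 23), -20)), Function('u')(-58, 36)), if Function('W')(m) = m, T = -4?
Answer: Rational(-107912, 179) ≈ -602.86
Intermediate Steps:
Function('z')(H) = Add(-1, Pow(H, 2), Mul(5, H))
Function('u')(q, M) = 0 (Function('u')(q, M) = Mul(Mul(-4, 0), Add(-1, Pow(M, 2), Mul(5, M))) = Mul(0, Add(-1, Pow(M, 2), Mul(5, M))) = 0)
Add(Add(Mul(512, Pow(-179, -1)), Mul(Add(7, 23), -20)), Function('u')(-58, 36)) = Add(Add(Mul(512, Pow(-179, -1)), Mul(Add(7, 23), -20)), 0) = Add(Add(Mul(512, Rational(-1, 179)), Mul(30, -20)), 0) = Add(Add(Rational(-512, 179), -600), 0) = Add(Rational(-107912, 179), 0) = Rational(-107912, 179)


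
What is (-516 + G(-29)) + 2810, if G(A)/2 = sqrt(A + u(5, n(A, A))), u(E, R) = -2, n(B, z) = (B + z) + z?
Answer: 2294 + 2*I*sqrt(31) ≈ 2294.0 + 11.136*I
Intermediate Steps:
n(B, z) = B + 2*z
G(A) = 2*sqrt(-2 + A) (G(A) = 2*sqrt(A - 2) = 2*sqrt(-2 + A))
(-516 + G(-29)) + 2810 = (-516 + 2*sqrt(-2 - 29)) + 2810 = (-516 + 2*sqrt(-31)) + 2810 = (-516 + 2*(I*sqrt(31))) + 2810 = (-516 + 2*I*sqrt(31)) + 2810 = 2294 + 2*I*sqrt(31)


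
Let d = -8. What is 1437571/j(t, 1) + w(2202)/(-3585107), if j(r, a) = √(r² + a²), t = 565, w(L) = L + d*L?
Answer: 15414/3585107 + 84563*√319226/18778 ≈ 2544.4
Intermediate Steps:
w(L) = -7*L (w(L) = L - 8*L = -7*L)
j(r, a) = √(a² + r²)
1437571/j(t, 1) + w(2202)/(-3585107) = 1437571/(√(1² + 565²)) - 7*2202/(-3585107) = 1437571/(√(1 + 319225)) - 15414*(-1/3585107) = 1437571/(√319226) + 15414/3585107 = 1437571*(√319226/319226) + 15414/3585107 = 84563*√319226/18778 + 15414/3585107 = 15414/3585107 + 84563*√319226/18778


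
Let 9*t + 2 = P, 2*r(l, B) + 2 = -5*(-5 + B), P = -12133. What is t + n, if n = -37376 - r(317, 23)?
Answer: -116035/3 ≈ -38678.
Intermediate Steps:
r(l, B) = 23/2 - 5*B/2 (r(l, B) = -1 + (-5*(-5 + B))/2 = -1 + (25 - 5*B)/2 = -1 + (25/2 - 5*B/2) = 23/2 - 5*B/2)
n = -37330 (n = -37376 - (23/2 - 5/2*23) = -37376 - (23/2 - 115/2) = -37376 - 1*(-46) = -37376 + 46 = -37330)
t = -4045/3 (t = -2/9 + (⅑)*(-12133) = -2/9 - 12133/9 = -4045/3 ≈ -1348.3)
t + n = -4045/3 - 37330 = -116035/3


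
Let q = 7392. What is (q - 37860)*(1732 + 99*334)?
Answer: -1060225464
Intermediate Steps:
(q - 37860)*(1732 + 99*334) = (7392 - 37860)*(1732 + 99*334) = -30468*(1732 + 33066) = -30468*34798 = -1060225464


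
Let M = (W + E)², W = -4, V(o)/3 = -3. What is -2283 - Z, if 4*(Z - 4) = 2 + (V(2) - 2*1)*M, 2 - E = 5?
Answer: -8611/4 ≈ -2152.8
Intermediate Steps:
V(o) = -9 (V(o) = 3*(-3) = -9)
E = -3 (E = 2 - 1*5 = 2 - 5 = -3)
M = 49 (M = (-4 - 3)² = (-7)² = 49)
Z = -521/4 (Z = 4 + (2 + (-9 - 2*1)*49)/4 = 4 + (2 + (-9 - 2)*49)/4 = 4 + (2 - 11*49)/4 = 4 + (2 - 539)/4 = 4 + (¼)*(-537) = 4 - 537/4 = -521/4 ≈ -130.25)
-2283 - Z = -2283 - 1*(-521/4) = -2283 + 521/4 = -8611/4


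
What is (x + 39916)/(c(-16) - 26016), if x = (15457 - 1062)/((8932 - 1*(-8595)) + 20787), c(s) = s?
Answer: -1529356019/997390048 ≈ -1.5334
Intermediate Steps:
x = 14395/38314 (x = 14395/((8932 + 8595) + 20787) = 14395/(17527 + 20787) = 14395/38314 ≈ 0.37571)
(x + 39916)/(c(-16) - 26016) = (14395/38314 + 39916)/(-16 - 26016) = (1529356019/38314)/(-26032) = (1529356019/38314)*(-1/26032) = -1529356019/997390048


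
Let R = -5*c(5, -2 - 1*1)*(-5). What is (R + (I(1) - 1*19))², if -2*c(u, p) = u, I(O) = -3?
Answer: 28561/4 ≈ 7140.3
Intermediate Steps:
c(u, p) = -u/2
R = -125/2 (R = -(-5)*5/2*(-5) = -5*(-5/2)*(-5) = (25/2)*(-5) = -125/2 ≈ -62.500)
(R + (I(1) - 1*19))² = (-125/2 + (-3 - 1*19))² = (-125/2 + (-3 - 19))² = (-125/2 - 22)² = (-169/2)² = 28561/4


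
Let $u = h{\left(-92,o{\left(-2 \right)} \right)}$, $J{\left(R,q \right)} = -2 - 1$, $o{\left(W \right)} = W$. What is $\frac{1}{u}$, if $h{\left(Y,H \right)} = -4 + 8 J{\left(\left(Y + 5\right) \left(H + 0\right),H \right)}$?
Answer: $- \frac{1}{28} \approx -0.035714$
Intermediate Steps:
$J{\left(R,q \right)} = -3$
$h{\left(Y,H \right)} = -28$ ($h{\left(Y,H \right)} = -4 + 8 \left(-3\right) = -4 - 24 = -28$)
$u = -28$
$\frac{1}{u} = \frac{1}{-28} = - \frac{1}{28}$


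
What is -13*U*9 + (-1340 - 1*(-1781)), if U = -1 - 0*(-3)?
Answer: 558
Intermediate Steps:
U = -1 (U = -1 - 5*0 = -1 + 0 = -1)
-13*U*9 + (-1340 - 1*(-1781)) = -13*(-1)*9 + (-1340 - 1*(-1781)) = 13*9 + (-1340 + 1781) = 117 + 441 = 558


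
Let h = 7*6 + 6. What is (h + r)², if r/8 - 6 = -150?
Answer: 1218816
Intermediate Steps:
r = -1152 (r = 48 + 8*(-150) = 48 - 1200 = -1152)
h = 48 (h = 42 + 6 = 48)
(h + r)² = (48 - 1152)² = (-1104)² = 1218816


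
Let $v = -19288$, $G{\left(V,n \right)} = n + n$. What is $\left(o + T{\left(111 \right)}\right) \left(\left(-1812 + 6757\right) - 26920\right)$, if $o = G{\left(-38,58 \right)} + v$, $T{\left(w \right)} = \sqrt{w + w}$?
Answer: $421304700 - 21975 \sqrt{222} \approx 4.2098 \cdot 10^{8}$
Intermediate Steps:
$G{\left(V,n \right)} = 2 n$
$T{\left(w \right)} = \sqrt{2} \sqrt{w}$ ($T{\left(w \right)} = \sqrt{2 w} = \sqrt{2} \sqrt{w}$)
$o = -19172$ ($o = 2 \cdot 58 - 19288 = 116 - 19288 = -19172$)
$\left(o + T{\left(111 \right)}\right) \left(\left(-1812 + 6757\right) - 26920\right) = \left(-19172 + \sqrt{2} \sqrt{111}\right) \left(\left(-1812 + 6757\right) - 26920\right) = \left(-19172 + \sqrt{222}\right) \left(4945 - 26920\right) = \left(-19172 + \sqrt{222}\right) \left(-21975\right) = 421304700 - 21975 \sqrt{222}$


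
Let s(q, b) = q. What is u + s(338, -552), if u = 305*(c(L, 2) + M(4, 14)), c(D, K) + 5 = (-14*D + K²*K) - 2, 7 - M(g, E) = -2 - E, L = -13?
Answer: 63168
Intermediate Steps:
M(g, E) = 9 + E (M(g, E) = 7 - (-2 - E) = 7 + (2 + E) = 9 + E)
c(D, K) = -7 + K³ - 14*D (c(D, K) = -5 + ((-14*D + K²*K) - 2) = -5 + ((-14*D + K³) - 2) = -5 + ((K³ - 14*D) - 2) = -5 + (-2 + K³ - 14*D) = -7 + K³ - 14*D)
u = 62830 (u = 305*((-7 + 2³ - 14*(-13)) + (9 + 14)) = 305*((-7 + 8 + 182) + 23) = 305*(183 + 23) = 305*206 = 62830)
u + s(338, -552) = 62830 + 338 = 63168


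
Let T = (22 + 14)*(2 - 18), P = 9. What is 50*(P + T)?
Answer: -28350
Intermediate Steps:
T = -576 (T = 36*(-16) = -576)
50*(P + T) = 50*(9 - 576) = 50*(-567) = -28350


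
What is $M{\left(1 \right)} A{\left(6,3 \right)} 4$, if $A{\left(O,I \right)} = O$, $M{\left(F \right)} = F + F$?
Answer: $48$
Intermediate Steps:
$M{\left(F \right)} = 2 F$
$M{\left(1 \right)} A{\left(6,3 \right)} 4 = 2 \cdot 1 \cdot 6 \cdot 4 = 2 \cdot 6 \cdot 4 = 12 \cdot 4 = 48$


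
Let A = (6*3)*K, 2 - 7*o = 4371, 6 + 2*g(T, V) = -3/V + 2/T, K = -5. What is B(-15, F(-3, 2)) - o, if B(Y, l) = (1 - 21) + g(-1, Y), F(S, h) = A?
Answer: 42017/70 ≈ 600.24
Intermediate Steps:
g(T, V) = -3 + 1/T - 3/(2*V) (g(T, V) = -3 + (-3/V + 2/T)/2 = -3 + (1/T - 3/(2*V)) = -3 + 1/T - 3/(2*V))
o = -4369/7 (o = 2/7 - 1/7*4371 = 2/7 - 4371/7 = -4369/7 ≈ -624.14)
A = -90 (A = (6*3)*(-5) = 18*(-5) = -90)
F(S, h) = -90
B(Y, l) = -24 - 3/(2*Y) (B(Y, l) = (1 - 21) + (-3 + 1/(-1) - 3/(2*Y)) = -20 + (-3 - 1 - 3/(2*Y)) = -20 + (-4 - 3/(2*Y)) = -24 - 3/(2*Y))
B(-15, F(-3, 2)) - o = (-24 - 3/2/(-15)) - 1*(-4369/7) = (-24 - 3/2*(-1/15)) + 4369/7 = (-24 + 1/10) + 4369/7 = -239/10 + 4369/7 = 42017/70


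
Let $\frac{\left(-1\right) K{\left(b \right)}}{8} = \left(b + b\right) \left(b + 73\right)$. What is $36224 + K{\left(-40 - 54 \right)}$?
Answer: $4640$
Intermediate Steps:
$K{\left(b \right)} = - 16 b \left(73 + b\right)$ ($K{\left(b \right)} = - 8 \left(b + b\right) \left(b + 73\right) = - 8 \cdot 2 b \left(73 + b\right) = - 16 b \left(73 + b\right)$)
$36224 + K{\left(-40 - 54 \right)} = 36224 - 16 \left(-40 - 54\right) \left(73 - 94\right) = 36224 - - 1504 \left(73 - 94\right) = 36224 - \left(-1504\right) \left(-21\right) = 36224 - 31584 = 4640$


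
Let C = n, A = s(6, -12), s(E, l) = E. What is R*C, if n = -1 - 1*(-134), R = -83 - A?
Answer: -11837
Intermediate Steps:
A = 6
R = -89 (R = -83 - 1*6 = -83 - 6 = -89)
n = 133 (n = -1 + 134 = 133)
C = 133
R*C = -89*133 = -11837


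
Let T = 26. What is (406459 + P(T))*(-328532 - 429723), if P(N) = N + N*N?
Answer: -308731864055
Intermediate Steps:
P(N) = N + N**2
(406459 + P(T))*(-328532 - 429723) = (406459 + 26*(1 + 26))*(-328532 - 429723) = (406459 + 26*27)*(-758255) = (406459 + 702)*(-758255) = 407161*(-758255) = -308731864055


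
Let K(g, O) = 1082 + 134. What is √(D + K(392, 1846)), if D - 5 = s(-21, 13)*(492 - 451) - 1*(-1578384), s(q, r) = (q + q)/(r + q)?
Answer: √6319281/2 ≈ 1256.9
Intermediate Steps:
K(g, O) = 1216
s(q, r) = 2*q/(q + r) (s(q, r) = (2*q)/(q + r) = 2*q/(q + r))
D = 6314417/4 (D = 5 + ((2*(-21)/(-21 + 13))*(492 - 451) - 1*(-1578384)) = 5 + ((2*(-21)/(-8))*41 + 1578384) = 5 + ((2*(-21)*(-⅛))*41 + 1578384) = 5 + ((21/4)*41 + 1578384) = 5 + (861/4 + 1578384) = 5 + 6314397/4 = 6314417/4 ≈ 1.5786e+6)
√(D + K(392, 1846)) = √(6314417/4 + 1216) = √(6319281/4) = √6319281/2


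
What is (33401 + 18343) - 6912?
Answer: 44832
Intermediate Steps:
(33401 + 18343) - 6912 = 51744 - 6912 = 44832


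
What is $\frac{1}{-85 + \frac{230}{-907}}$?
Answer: $- \frac{907}{77325} \approx -0.01173$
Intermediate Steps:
$\frac{1}{-85 + \frac{230}{-907}} = \frac{1}{-85 + 230 \left(- \frac{1}{907}\right)} = \frac{1}{-85 - \frac{230}{907}} = \frac{1}{- \frac{77325}{907}} = - \frac{907}{77325}$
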